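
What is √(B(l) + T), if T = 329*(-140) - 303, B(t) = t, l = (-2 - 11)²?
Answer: I*√46194 ≈ 214.93*I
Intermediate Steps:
l = 169 (l = (-13)² = 169)
T = -46363 (T = -46060 - 303 = -46363)
√(B(l) + T) = √(169 - 46363) = √(-46194) = I*√46194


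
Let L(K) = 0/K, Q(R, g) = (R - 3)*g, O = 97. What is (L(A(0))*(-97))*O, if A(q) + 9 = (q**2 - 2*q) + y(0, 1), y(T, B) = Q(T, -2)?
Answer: 0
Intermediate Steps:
Q(R, g) = g*(-3 + R) (Q(R, g) = (-3 + R)*g = g*(-3 + R))
y(T, B) = 6 - 2*T (y(T, B) = -2*(-3 + T) = 6 - 2*T)
A(q) = -3 + q**2 - 2*q (A(q) = -9 + ((q**2 - 2*q) + (6 - 2*0)) = -9 + ((q**2 - 2*q) + (6 + 0)) = -9 + ((q**2 - 2*q) + 6) = -9 + (6 + q**2 - 2*q) = -3 + q**2 - 2*q)
L(K) = 0
(L(A(0))*(-97))*O = (0*(-97))*97 = 0*97 = 0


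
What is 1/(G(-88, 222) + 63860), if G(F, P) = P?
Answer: 1/64082 ≈ 1.5605e-5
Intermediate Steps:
1/(G(-88, 222) + 63860) = 1/(222 + 63860) = 1/64082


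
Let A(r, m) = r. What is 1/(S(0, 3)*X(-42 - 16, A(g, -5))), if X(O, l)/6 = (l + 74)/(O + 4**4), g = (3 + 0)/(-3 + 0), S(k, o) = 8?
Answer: 33/584 ≈ 0.056507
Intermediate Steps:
g = -1 (g = 3/(-3) = 3*(-1/3) = -1)
X(O, l) = 6*(74 + l)/(256 + O) (X(O, l) = 6*((l + 74)/(O + 4**4)) = 6*((74 + l)/(O + 256)) = 6*((74 + l)/(256 + O)) = 6*(74 + l)/(256 + O))
1/(S(0, 3)*X(-42 - 16, A(g, -5))) = 1/(8*(6*(74 - 1)/(256 + (-42 - 16)))) = 1/(8*(6*73/(256 - 58))) = 1/(8*(6*73/198)) = 1/(8*(6*(1/198)*73)) = 1/(8*(73/33)) = 1/(584/33) = 33/584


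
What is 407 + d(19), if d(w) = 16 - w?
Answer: 404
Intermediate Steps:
407 + d(19) = 407 + (16 - 1*19) = 407 + (16 - 19) = 407 - 3 = 404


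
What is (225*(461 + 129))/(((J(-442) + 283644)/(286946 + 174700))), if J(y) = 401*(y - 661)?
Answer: -61283506500/158659 ≈ -3.8626e+5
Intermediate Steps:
J(y) = -265061 + 401*y (J(y) = 401*(-661 + y) = -265061 + 401*y)
(225*(461 + 129))/(((J(-442) + 283644)/(286946 + 174700))) = (225*(461 + 129))/((((-265061 + 401*(-442)) + 283644)/(286946 + 174700))) = (225*590)/((((-265061 - 177242) + 283644)/461646)) = 132750/(((-442303 + 283644)*(1/461646))) = 132750/((-158659*1/461646)) = 132750/(-158659/461646) = 132750*(-461646/158659) = -61283506500/158659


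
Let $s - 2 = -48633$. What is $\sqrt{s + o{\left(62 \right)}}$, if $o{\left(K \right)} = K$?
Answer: $i \sqrt{48569} \approx 220.38 i$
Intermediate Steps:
$s = -48631$ ($s = 2 - 48633 = -48631$)
$\sqrt{s + o{\left(62 \right)}} = \sqrt{-48631 + 62} = \sqrt{-48569} = i \sqrt{48569}$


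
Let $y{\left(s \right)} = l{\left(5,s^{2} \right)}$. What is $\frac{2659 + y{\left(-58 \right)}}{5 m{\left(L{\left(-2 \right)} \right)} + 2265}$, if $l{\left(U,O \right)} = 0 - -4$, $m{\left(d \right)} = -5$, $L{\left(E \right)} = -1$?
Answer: $\frac{2663}{2240} \approx 1.1888$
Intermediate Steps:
$l{\left(U,O \right)} = 4$ ($l{\left(U,O \right)} = 0 + 4 = 4$)
$y{\left(s \right)} = 4$
$\frac{2659 + y{\left(-58 \right)}}{5 m{\left(L{\left(-2 \right)} \right)} + 2265} = \frac{2659 + 4}{5 \left(-5\right) + 2265} = \frac{2663}{-25 + 2265} = \frac{2663}{2240}$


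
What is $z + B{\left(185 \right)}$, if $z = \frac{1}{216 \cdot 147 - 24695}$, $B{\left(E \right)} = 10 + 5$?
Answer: $\frac{105856}{7057} \approx 15.0$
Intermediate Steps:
$B{\left(E \right)} = 15$
$z = \frac{1}{7057}$ ($z = \frac{1}{31752 - 24695} = \frac{1}{7057} \approx 0.0001417$)
$z + B{\left(185 \right)} = \frac{1}{7057} + 15 = \frac{105856}{7057}$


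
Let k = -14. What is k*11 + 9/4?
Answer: -607/4 ≈ -151.75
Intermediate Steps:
k*11 + 9/4 = -14*11 + 9/4 = -154 + 9*(¼) = -154 + 9/4 = -607/4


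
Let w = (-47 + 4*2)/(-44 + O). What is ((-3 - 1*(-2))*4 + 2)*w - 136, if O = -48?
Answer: -6295/46 ≈ -136.85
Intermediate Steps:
w = 39/92 (w = (-47 + 4*2)/(-44 - 48) = (-47 + 8)/(-92) = -39*(-1/92) = 39/92 ≈ 0.42391)
((-3 - 1*(-2))*4 + 2)*w - 136 = ((-3 - 1*(-2))*4 + 2)*(39/92) - 136 = ((-3 + 2)*4 + 2)*(39/92) - 136 = (-1*4 + 2)*(39/92) - 136 = (-4 + 2)*(39/92) - 136 = -2*39/92 - 136 = -39/46 - 136 = -6295/46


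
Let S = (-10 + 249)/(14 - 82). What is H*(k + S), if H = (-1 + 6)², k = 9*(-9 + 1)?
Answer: -128375/68 ≈ -1887.9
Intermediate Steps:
k = -72 (k = 9*(-8) = -72)
S = -239/68 (S = 239/(-68) = 239*(-1/68) = -239/68 ≈ -3.5147)
H = 25 (H = 5² = 25)
H*(k + S) = 25*(-72 - 239/68) = 25*(-5135/68) = -128375/68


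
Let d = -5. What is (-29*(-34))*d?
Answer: -4930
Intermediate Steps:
(-29*(-34))*d = -29*(-34)*(-5) = 986*(-5) = -4930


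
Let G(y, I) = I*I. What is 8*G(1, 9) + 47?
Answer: 695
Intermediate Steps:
G(y, I) = I²
8*G(1, 9) + 47 = 8*9² + 47 = 8*81 + 47 = 648 + 47 = 695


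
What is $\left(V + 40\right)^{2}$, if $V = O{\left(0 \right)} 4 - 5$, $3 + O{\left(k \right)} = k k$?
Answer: $529$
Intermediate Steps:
$O{\left(k \right)} = -3 + k^{2}$ ($O{\left(k \right)} = -3 + k k = -3 + k^{2}$)
$V = -17$ ($V = \left(-3 + 0^{2}\right) 4 - 5 = \left(-3 + 0\right) 4 - 5 = \left(-3\right) 4 - 5 = -12 - 5 = -17$)
$\left(V + 40\right)^{2} = \left(-17 + 40\right)^{2} = 23^{2} = 529$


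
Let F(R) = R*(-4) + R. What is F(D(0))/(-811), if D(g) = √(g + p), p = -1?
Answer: 3*I/811 ≈ 0.0036991*I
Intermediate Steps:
D(g) = √(-1 + g) (D(g) = √(g - 1) = √(-1 + g))
F(R) = -3*R (F(R) = -4*R + R = -3*R)
F(D(0))/(-811) = -3*√(-1 + 0)/(-811) = -3*I*(-1/811) = 3*I/811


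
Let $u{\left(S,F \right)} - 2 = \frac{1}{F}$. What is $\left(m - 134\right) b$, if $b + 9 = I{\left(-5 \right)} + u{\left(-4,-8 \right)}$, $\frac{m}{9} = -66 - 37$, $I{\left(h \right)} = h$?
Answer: $\frac{102917}{8} \approx 12865.0$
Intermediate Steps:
$u{\left(S,F \right)} = 2 + \frac{1}{F}$
$m = -927$ ($m = 9 \left(-66 - 37\right) = 9 \left(-103\right) = -927$)
$b = - \frac{97}{8}$ ($b = -9 - \left(3 + \frac{1}{8}\right) = -9 + \left(-5 + \left(2 - \frac{1}{8}\right)\right) = -9 + \left(-5 + \frac{15}{8}\right) = -9 - \frac{25}{8} = - \frac{97}{8} \approx -12.125$)
$\left(m - 134\right) b = \left(-927 - 134\right) \left(- \frac{97}{8}\right) = \left(-1061\right) \left(- \frac{97}{8}\right) = \frac{102917}{8}$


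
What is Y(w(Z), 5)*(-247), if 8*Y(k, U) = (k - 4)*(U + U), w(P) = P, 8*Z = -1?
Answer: 40755/32 ≈ 1273.6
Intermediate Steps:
Z = -⅛ (Z = (⅛)*(-1) = -⅛ ≈ -0.12500)
Y(k, U) = U*(-4 + k)/4 (Y(k, U) = ((k - 4)*(U + U))/8 = ((-4 + k)*(2*U))/8 = (2*U*(-4 + k))/8 = U*(-4 + k)/4)
Y(w(Z), 5)*(-247) = ((¼)*5*(-4 - ⅛))*(-247) = ((¼)*5*(-33/8))*(-247) = -165/32*(-247) = 40755/32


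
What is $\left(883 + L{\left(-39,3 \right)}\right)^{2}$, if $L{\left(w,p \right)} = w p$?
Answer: $586756$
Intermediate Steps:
$L{\left(w,p \right)} = p w$
$\left(883 + L{\left(-39,3 \right)}\right)^{2} = \left(883 + 3 \left(-39\right)\right)^{2} = \left(883 - 117\right)^{2} = 766^{2} = 586756$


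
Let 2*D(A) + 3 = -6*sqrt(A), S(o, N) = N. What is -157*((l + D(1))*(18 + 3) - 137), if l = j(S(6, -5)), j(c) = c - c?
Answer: 72691/2 ≈ 36346.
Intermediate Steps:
D(A) = -3/2 - 3*sqrt(A) (D(A) = -3/2 + (-6*sqrt(A))/2 = -3/2 - 3*sqrt(A))
j(c) = 0
l = 0
-157*((l + D(1))*(18 + 3) - 137) = -157*((0 + (-3/2 - 3*sqrt(1)))*(18 + 3) - 137) = -157*((0 + (-3/2 - 3*1))*21 - 137) = -157*((0 + (-3/2 - 3))*21 - 137) = -157*((0 - 9/2)*21 - 137) = -157*(-9/2*21 - 137) = -157*(-189/2 - 137) = -157*(-463/2) = 72691/2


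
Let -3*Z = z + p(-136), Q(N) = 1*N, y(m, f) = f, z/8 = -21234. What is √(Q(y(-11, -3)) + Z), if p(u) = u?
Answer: √509997/3 ≈ 238.05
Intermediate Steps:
z = -169872 (z = 8*(-21234) = -169872)
Q(N) = N
Z = 170008/3 (Z = -(-169872 - 136)/3 = -⅓*(-170008) = 170008/3 ≈ 56669.)
√(Q(y(-11, -3)) + Z) = √(-3 + 170008/3) = √(169999/3) = √509997/3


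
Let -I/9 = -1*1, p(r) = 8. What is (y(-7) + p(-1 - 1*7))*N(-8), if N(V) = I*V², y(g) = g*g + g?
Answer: 28800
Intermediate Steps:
y(g) = g + g² (y(g) = g² + g = g + g²)
I = 9 (I = -(-9) = -9*(-1) = 9)
N(V) = 9*V²
(y(-7) + p(-1 - 1*7))*N(-8) = (-7*(1 - 7) + 8)*(9*(-8)²) = (-7*(-6) + 8)*(9*64) = (42 + 8)*576 = 50*576 = 28800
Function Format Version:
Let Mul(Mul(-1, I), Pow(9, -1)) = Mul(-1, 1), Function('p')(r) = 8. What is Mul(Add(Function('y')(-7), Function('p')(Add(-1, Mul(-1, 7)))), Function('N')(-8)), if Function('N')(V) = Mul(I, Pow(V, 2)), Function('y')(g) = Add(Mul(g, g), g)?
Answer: 28800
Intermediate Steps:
Function('y')(g) = Add(g, Pow(g, 2)) (Function('y')(g) = Add(Pow(g, 2), g) = Add(g, Pow(g, 2)))
I = 9 (I = Mul(-9, Mul(-1, 1)) = Mul(-9, -1) = 9)
Function('N')(V) = Mul(9, Pow(V, 2))
Mul(Add(Function('y')(-7), Function('p')(Add(-1, Mul(-1, 7)))), Function('N')(-8)) = Mul(Add(Mul(-7, Add(1, -7)), 8), Mul(9, Pow(-8, 2))) = Mul(Add(Mul(-7, -6), 8), Mul(9, 64)) = Mul(Add(42, 8), 576) = Mul(50, 576) = 28800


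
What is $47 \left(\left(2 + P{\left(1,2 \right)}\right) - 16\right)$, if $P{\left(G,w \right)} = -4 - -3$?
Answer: $-705$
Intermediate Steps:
$P{\left(G,w \right)} = -1$ ($P{\left(G,w \right)} = -4 + 3 = -1$)
$47 \left(\left(2 + P{\left(1,2 \right)}\right) - 16\right) = 47 \left(\left(2 - 1\right) - 16\right) = 47 \left(1 - 16\right) = 47 \left(-15\right) = -705$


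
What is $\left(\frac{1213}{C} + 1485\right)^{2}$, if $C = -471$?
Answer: $\frac{487513961284}{221841} \approx 2.1976 \cdot 10^{6}$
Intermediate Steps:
$\left(\frac{1213}{C} + 1485\right)^{2} = \left(\frac{1213}{-471} + 1485\right)^{2} = \left(1213 \left(- \frac{1}{471}\right) + 1485\right)^{2} = \left(- \frac{1213}{471} + 1485\right)^{2} = \left(\frac{698222}{471}\right)^{2} = \frac{487513961284}{221841}$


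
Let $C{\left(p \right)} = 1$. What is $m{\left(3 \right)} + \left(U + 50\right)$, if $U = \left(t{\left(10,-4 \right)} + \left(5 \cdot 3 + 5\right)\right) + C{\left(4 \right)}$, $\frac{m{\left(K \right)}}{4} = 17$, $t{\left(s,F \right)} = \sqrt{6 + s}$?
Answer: $143$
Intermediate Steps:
$m{\left(K \right)} = 68$ ($m{\left(K \right)} = 4 \cdot 17 = 68$)
$U = 25$ ($U = \left(\sqrt{6 + 10} + \left(5 \cdot 3 + 5\right)\right) + 1 = \left(\sqrt{16} + \left(15 + 5\right)\right) + 1 = \left(4 + 20\right) + 1 = 24 + 1 = 25$)
$m{\left(3 \right)} + \left(U + 50\right) = 68 + \left(25 + 50\right) = 68 + 75 = 143$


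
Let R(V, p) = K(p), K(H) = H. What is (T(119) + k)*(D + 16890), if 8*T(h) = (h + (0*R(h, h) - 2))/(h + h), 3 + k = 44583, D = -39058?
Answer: -13835511231/14 ≈ -9.8825e+8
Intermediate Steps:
k = 44580 (k = -3 + 44583 = 44580)
R(V, p) = p
T(h) = (-2 + h)/(16*h) (T(h) = ((h + (0*h - 2))/(h + h))/8 = ((h + (0 - 2))/((2*h)))/8 = ((h - 2)*(1/(2*h)))/8 = ((-2 + h)*(1/(2*h)))/8 = ((-2 + h)/(2*h))/8 = (-2 + h)/(16*h))
(T(119) + k)*(D + 16890) = ((1/16)*(-2 + 119)/119 + 44580)*(-39058 + 16890) = ((1/16)*(1/119)*117 + 44580)*(-22168) = (117/1904 + 44580)*(-22168) = (84880437/1904)*(-22168) = -13835511231/14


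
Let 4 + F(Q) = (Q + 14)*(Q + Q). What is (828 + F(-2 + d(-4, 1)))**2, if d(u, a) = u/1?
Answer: 529984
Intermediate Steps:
d(u, a) = u (d(u, a) = u*1 = u)
F(Q) = -4 + 2*Q*(14 + Q) (F(Q) = -4 + (Q + 14)*(Q + Q) = -4 + (14 + Q)*(2*Q) = -4 + 2*Q*(14 + Q))
(828 + F(-2 + d(-4, 1)))**2 = (828 + (-4 + 2*(-2 - 4)**2 + 28*(-2 - 4)))**2 = (828 + (-4 + 2*(-6)**2 + 28*(-6)))**2 = (828 + (-4 + 2*36 - 168))**2 = (828 + (-4 + 72 - 168))**2 = (828 - 100)**2 = 728**2 = 529984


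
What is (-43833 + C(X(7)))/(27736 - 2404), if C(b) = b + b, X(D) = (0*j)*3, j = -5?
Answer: -14611/8444 ≈ -1.7303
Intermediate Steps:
X(D) = 0 (X(D) = (0*(-5))*3 = 0*3 = 0)
C(b) = 2*b
(-43833 + C(X(7)))/(27736 - 2404) = (-43833 + 2*0)/(27736 - 2404) = (-43833 + 0)/25332 = -43833*1/25332 = -14611/8444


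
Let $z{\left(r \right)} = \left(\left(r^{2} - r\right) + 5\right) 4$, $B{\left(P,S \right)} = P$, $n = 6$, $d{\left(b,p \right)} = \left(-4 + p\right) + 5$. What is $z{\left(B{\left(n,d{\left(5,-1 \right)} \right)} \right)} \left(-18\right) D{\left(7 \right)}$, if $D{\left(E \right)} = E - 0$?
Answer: $-17640$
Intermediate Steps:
$d{\left(b,p \right)} = 1 + p$
$z{\left(r \right)} = 20 - 4 r + 4 r^{2}$ ($z{\left(r \right)} = \left(5 + r^{2} - r\right) 4 = 20 - 4 r + 4 r^{2}$)
$D{\left(E \right)} = E$ ($D{\left(E \right)} = E + 0 = E$)
$z{\left(B{\left(n,d{\left(5,-1 \right)} \right)} \right)} \left(-18\right) D{\left(7 \right)} = \left(20 - 24 + 4 \cdot 6^{2}\right) \left(-18\right) 7 = \left(20 - 24 + 4 \cdot 36\right) \left(-18\right) 7 = \left(20 - 24 + 144\right) \left(-18\right) 7 = 140 \left(-18\right) 7 = \left(-2520\right) 7 = -17640$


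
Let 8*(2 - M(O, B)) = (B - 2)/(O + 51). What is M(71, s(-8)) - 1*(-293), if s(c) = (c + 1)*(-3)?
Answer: 287901/976 ≈ 294.98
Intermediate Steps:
s(c) = -3 - 3*c (s(c) = (1 + c)*(-3) = -3 - 3*c)
M(O, B) = 2 - (-2 + B)/(8*(51 + O)) (M(O, B) = 2 - (B - 2)/(8*(O + 51)) = 2 - (-2 + B)/(8*(51 + O)))
M(71, s(-8)) - 1*(-293) = (818 - (-3 - 3*(-8)) + 16*71)/(8*(51 + 71)) - 1*(-293) = (⅛)*(818 - (-3 + 24) + 1136)/122 + 293 = (⅛)*(1/122)*(818 - 1*21 + 1136) + 293 = (⅛)*(1/122)*(818 - 21 + 1136) + 293 = (⅛)*(1/122)*1933 + 293 = 1933/976 + 293 = 287901/976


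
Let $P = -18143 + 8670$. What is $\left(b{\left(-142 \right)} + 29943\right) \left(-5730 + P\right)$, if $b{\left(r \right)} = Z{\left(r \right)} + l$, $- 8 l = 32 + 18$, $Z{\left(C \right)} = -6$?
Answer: $- \frac{1820148769}{4} \approx -4.5504 \cdot 10^{8}$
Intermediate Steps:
$l = - \frac{25}{4}$ ($l = - \frac{32 + 18}{8} = \left(- \frac{1}{8}\right) 50 = - \frac{25}{4} \approx -6.25$)
$P = -9473$
$b{\left(r \right)} = - \frac{49}{4}$ ($b{\left(r \right)} = -6 - \frac{25}{4} = - \frac{49}{4}$)
$\left(b{\left(-142 \right)} + 29943\right) \left(-5730 + P\right) = \left(- \frac{49}{4} + 29943\right) \left(-5730 - 9473\right) = \frac{119723}{4} \left(-15203\right) = - \frac{1820148769}{4}$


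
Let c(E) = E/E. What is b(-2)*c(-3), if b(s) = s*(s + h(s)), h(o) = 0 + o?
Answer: 8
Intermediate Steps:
c(E) = 1
h(o) = o
b(s) = 2*s² (b(s) = s*(s + s) = s*(2*s) = 2*s²)
b(-2)*c(-3) = (2*(-2)²)*1 = (2*4)*1 = 8*1 = 8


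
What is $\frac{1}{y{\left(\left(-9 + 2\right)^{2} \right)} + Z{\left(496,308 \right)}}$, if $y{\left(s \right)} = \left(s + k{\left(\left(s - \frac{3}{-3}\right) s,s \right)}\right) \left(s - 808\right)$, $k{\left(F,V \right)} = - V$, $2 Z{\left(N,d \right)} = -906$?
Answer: $- \frac{1}{453} \approx -0.0022075$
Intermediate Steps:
$Z{\left(N,d \right)} = -453$ ($Z{\left(N,d \right)} = \frac{1}{2} \left(-906\right) = -453$)
$y{\left(s \right)} = 0$ ($y{\left(s \right)} = \left(s - s\right) \left(s - 808\right) = 0 \left(-808 + s\right) = 0$)
$\frac{1}{y{\left(\left(-9 + 2\right)^{2} \right)} + Z{\left(496,308 \right)}} = \frac{1}{0 - 453} = \frac{1}{-453} = - \frac{1}{453}$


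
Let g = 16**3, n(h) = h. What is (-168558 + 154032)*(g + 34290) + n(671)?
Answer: -557594365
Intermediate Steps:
g = 4096
(-168558 + 154032)*(g + 34290) + n(671) = (-168558 + 154032)*(4096 + 34290) + 671 = -14526*38386 + 671 = -557595036 + 671 = -557594365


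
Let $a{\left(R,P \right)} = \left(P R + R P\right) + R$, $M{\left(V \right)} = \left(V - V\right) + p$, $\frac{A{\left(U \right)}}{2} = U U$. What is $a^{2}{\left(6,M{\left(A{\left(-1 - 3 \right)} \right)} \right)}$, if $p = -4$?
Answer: $1764$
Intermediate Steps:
$A{\left(U \right)} = 2 U^{2}$ ($A{\left(U \right)} = 2 U U = 2 U^{2}$)
$M{\left(V \right)} = -4$ ($M{\left(V \right)} = \left(V - V\right) - 4 = 0 - 4 = -4$)
$a{\left(R,P \right)} = R + 2 P R$ ($a{\left(R,P \right)} = \left(P R + P R\right) + R = 2 P R + R = R + 2 P R$)
$a^{2}{\left(6,M{\left(A{\left(-1 - 3 \right)} \right)} \right)} = \left(6 \left(1 + 2 \left(-4\right)\right)\right)^{2} = \left(6 \left(1 - 8\right)\right)^{2} = \left(6 \left(-7\right)\right)^{2} = \left(-42\right)^{2} = 1764$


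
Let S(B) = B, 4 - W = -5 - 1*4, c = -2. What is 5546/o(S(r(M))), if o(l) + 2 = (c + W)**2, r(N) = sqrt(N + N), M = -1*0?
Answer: 5546/119 ≈ 46.605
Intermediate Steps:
W = 13 (W = 4 - (-5 - 1*4) = 4 - (-5 - 4) = 4 - 1*(-9) = 4 + 9 = 13)
M = 0
r(N) = sqrt(2)*sqrt(N) (r(N) = sqrt(2*N) = sqrt(2)*sqrt(N))
o(l) = 119 (o(l) = -2 + (-2 + 13)**2 = -2 + 11**2 = -2 + 121 = 119)
5546/o(S(r(M))) = 5546/119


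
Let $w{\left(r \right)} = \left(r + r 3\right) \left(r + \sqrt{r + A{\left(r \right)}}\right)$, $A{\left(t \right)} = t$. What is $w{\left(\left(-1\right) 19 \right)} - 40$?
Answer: $1404 - 76 i \sqrt{38} \approx 1404.0 - 468.5 i$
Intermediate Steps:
$w{\left(r \right)} = 4 r \left(r + \sqrt{2} \sqrt{r}\right)$ ($w{\left(r \right)} = \left(r + r 3\right) \left(r + \sqrt{r + r}\right) = \left(r + 3 r\right) \left(r + \sqrt{2 r}\right) = 4 r \left(r + \sqrt{2} \sqrt{r}\right)$)
$w{\left(\left(-1\right) 19 \right)} - 40 = 4 \left(\left(-1\right) 19\right) \left(\left(-1\right) 19 + \sqrt{2} \sqrt{\left(-1\right) 19}\right) - 40 = 4 \left(-19\right) \left(-19 + \sqrt{2} \sqrt{-19}\right) - 40 = 4 \left(-19\right) \left(-19 + \sqrt{2} i \sqrt{19}\right) - 40 = 4 \left(-19\right) \left(-19 + i \sqrt{38}\right) - 40 = \left(1444 - 76 i \sqrt{38}\right) - 40 = 1404 - 76 i \sqrt{38}$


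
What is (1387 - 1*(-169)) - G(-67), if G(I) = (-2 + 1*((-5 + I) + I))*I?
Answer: -7891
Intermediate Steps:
G(I) = I*(-7 + 2*I) (G(I) = (-2 + 1*(-5 + 2*I))*I = (-2 + (-5 + 2*I))*I = (-7 + 2*I)*I = I*(-7 + 2*I))
(1387 - 1*(-169)) - G(-67) = (1387 - 1*(-169)) - (-67)*(-7 + 2*(-67)) = (1387 + 169) - (-67)*(-7 - 134) = 1556 - (-67)*(-141) = 1556 - 1*9447 = 1556 - 9447 = -7891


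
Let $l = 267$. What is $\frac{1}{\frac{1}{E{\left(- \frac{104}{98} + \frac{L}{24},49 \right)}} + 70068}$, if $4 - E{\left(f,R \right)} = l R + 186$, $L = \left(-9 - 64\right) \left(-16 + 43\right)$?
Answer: $\frac{13265}{929452019} \approx 1.4272 \cdot 10^{-5}$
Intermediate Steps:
$L = -1971$ ($L = \left(-73\right) 27 = -1971$)
$E{\left(f,R \right)} = -182 - 267 R$ ($E{\left(f,R \right)} = 4 - \left(267 R + 186\right) = 4 - \left(186 + 267 R\right) = -182 - 267 R$)
$\frac{1}{\frac{1}{E{\left(- \frac{104}{98} + \frac{L}{24},49 \right)}} + 70068} = \frac{1}{\frac{1}{-182 - 13083} + 70068} = \frac{1}{\frac{1}{-13265} + 70068} = \frac{1}{- \frac{1}{13265} + 70068} = \frac{1}{\frac{929452019}{13265}} = \frac{13265}{929452019}$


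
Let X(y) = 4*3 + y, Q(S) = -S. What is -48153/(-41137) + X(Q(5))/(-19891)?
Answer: 957523364/818256067 ≈ 1.1702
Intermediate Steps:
X(y) = 12 + y
-48153/(-41137) + X(Q(5))/(-19891) = -48153/(-41137) + (12 - 1*5)/(-19891) = -48153*(-1/41137) + (12 - 5)*(-1/19891) = 48153/41137 + 7*(-1/19891) = 48153/41137 - 7/19891 = 957523364/818256067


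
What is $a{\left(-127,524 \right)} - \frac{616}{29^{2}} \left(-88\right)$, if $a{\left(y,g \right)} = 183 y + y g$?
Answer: $- \frac{75458341}{841} \approx -89725.0$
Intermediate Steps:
$a{\left(y,g \right)} = 183 y + g y$
$a{\left(-127,524 \right)} - \frac{616}{29^{2}} \left(-88\right) = - 127 \left(183 + 524\right) - \frac{616}{29^{2}} \left(-88\right) = \left(-127\right) 707 - \frac{616}{841} \left(-88\right) = -89789 - 616 \cdot \frac{1}{841} \left(-88\right) = -89789 - \frac{616}{841} \left(-88\right) = -89789 - - \frac{54208}{841} = -89789 + \frac{54208}{841} = - \frac{75458341}{841}$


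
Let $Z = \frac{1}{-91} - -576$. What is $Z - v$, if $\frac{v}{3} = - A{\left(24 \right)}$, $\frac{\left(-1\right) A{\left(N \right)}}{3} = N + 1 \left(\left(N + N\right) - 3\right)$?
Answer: $- \frac{4096}{91} \approx -45.011$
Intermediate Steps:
$A{\left(N \right)} = 9 - 9 N$ ($A{\left(N \right)} = - 3 \left(N + 1 \left(\left(N + N\right) - 3\right)\right) = - 3 \left(N + 1 \left(2 N - 3\right)\right) = - 3 \left(N + 1 \left(-3 + 2 N\right)\right) = - 3 \left(N + \left(-3 + 2 N\right)\right) = - 3 \left(-3 + 3 N\right) = 9 - 9 N$)
$v = 621$ ($v = 3 \left(- (9 - 216)\right) = 3 \left(\left(-1\right) \left(-207\right)\right) = 3 \cdot 207 = 621$)
$Z = \frac{52415}{91}$ ($Z = - \frac{1}{91} + 576 = \frac{52415}{91} \approx 575.99$)
$Z - v = \frac{52415}{91} - 621 = - \frac{4096}{91}$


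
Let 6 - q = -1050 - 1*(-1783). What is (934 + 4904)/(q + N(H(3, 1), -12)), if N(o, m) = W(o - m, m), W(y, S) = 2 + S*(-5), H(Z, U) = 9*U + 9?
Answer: -834/95 ≈ -8.7789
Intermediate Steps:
H(Z, U) = 9 + 9*U
W(y, S) = 2 - 5*S
N(o, m) = 2 - 5*m
q = -727 (q = 6 - (-1050 - 1*(-1783)) = 6 - (-1050 + 1783) = 6 - 1*733 = 6 - 733 = -727)
(934 + 4904)/(q + N(H(3, 1), -12)) = (934 + 4904)/(-727 + (2 - 5*(-12))) = 5838/(-727 + (2 + 60)) = 5838/(-727 + 62) = 5838/(-665) = 5838*(-1/665) = -834/95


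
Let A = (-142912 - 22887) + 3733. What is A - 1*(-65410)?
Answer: -96656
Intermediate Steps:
A = -162066 (A = -165799 + 3733 = -162066)
A - 1*(-65410) = -162066 - 1*(-65410) = -162066 + 65410 = -96656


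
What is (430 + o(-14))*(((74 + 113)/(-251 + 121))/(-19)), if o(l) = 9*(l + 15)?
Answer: 82093/2470 ≈ 33.236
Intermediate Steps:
o(l) = 135 + 9*l (o(l) = 9*(15 + l) = 135 + 9*l)
(430 + o(-14))*(((74 + 113)/(-251 + 121))/(-19)) = (430 + (135 + 9*(-14)))*(((74 + 113)/(-251 + 121))/(-19)) = (430 + (135 - 126))*((187/(-130))*(-1/19)) = (430 + 9)*((187*(-1/130))*(-1/19)) = 439*(-187/130*(-1/19)) = 439*(187/2470) = 82093/2470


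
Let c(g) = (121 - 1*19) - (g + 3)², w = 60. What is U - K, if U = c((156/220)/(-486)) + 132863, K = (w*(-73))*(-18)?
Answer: 4296167114411/79388100 ≈ 54116.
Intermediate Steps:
K = 78840 (K = (60*(-73))*(-18) = -4380*(-18) = 78840)
c(g) = 102 - (3 + g)² (c(g) = (121 - 19) - (3 + g)² = 102 - (3 + g)²)
U = 10555124918411/79388100 (U = (102 - (3 + (156/220)/(-486))²) + 132863 = (102 - (3 + (156*(1/220))*(-1/486))²) + 132863 = (102 - (3 + (39/55)*(-1/486))²) + 132863 = (102 - (3 - 13/8910)²) + 132863 = (102 - (26717/8910)²) + 132863 = (102 - 1*713798089/79388100) + 132863 = (102 - 713798089/79388100) + 132863 = 7383788111/79388100 + 132863 = 10555124918411/79388100 ≈ 1.3296e+5)
U - K = 10555124918411/79388100 - 1*78840 = 10555124918411/79388100 - 78840 = 4296167114411/79388100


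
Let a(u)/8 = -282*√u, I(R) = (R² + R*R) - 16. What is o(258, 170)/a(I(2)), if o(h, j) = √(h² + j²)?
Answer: I*√11933/2256 ≈ 0.048421*I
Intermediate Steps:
I(R) = -16 + 2*R² (I(R) = (R² + R²) - 16 = 2*R² - 16 = -16 + 2*R²)
a(u) = -2256*√u (a(u) = 8*(-282*√u) = -2256*√u)
o(258, 170)/a(I(2)) = √(258² + 170²)/((-2256*√(-16 + 2*2²))) = √(66564 + 28900)/((-2256*√(-16 + 2*4))) = √95464/((-2256*√(-16 + 8))) = (2*√23866)/((-4512*I*√2)) = (2*√23866)*(I*√2/9024) = I*√11933/2256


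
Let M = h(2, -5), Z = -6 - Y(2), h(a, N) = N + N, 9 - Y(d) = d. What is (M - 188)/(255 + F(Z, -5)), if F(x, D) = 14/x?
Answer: -2574/3301 ≈ -0.77976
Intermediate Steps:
Y(d) = 9 - d
h(a, N) = 2*N
Z = -13 (Z = -6 - (9 - 1*2) = -6 - (9 - 2) = -6 - 1*7 = -6 - 7 = -13)
M = -10 (M = 2*(-5) = -10)
(M - 188)/(255 + F(Z, -5)) = (-10 - 188)/(255 + 14/(-13)) = -198/(255 + 14*(-1/13)) = -198/(255 - 14/13) = -198/3301/13 = -198*13/3301 = -2574/3301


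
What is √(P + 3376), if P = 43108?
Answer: 2*√11621 ≈ 215.60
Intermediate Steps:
√(P + 3376) = √(43108 + 3376) = √46484 = 2*√11621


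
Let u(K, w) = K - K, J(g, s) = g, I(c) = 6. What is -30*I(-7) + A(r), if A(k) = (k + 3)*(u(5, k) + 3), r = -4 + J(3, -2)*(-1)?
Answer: -192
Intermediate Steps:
u(K, w) = 0
r = -7 (r = -4 + 3*(-1) = -4 - 3 = -7)
A(k) = 9 + 3*k (A(k) = (k + 3)*(0 + 3) = (3 + k)*3 = 9 + 3*k)
-30*I(-7) + A(r) = -30*6 + (9 + 3*(-7)) = -180 + (9 - 21) = -180 - 12 = -192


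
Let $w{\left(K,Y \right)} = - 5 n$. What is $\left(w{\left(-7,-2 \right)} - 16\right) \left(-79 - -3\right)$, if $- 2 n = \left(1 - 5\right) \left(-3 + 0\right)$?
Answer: $-1064$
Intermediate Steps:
$n = -6$ ($n = - \frac{\left(1 - 5\right) \left(-3 + 0\right)}{2} = - \frac{\left(-4\right) \left(-3\right)}{2} = \left(- \frac{1}{2}\right) 12 = -6$)
$w{\left(K,Y \right)} = 30$ ($w{\left(K,Y \right)} = \left(-5\right) \left(-6\right) = 30$)
$\left(w{\left(-7,-2 \right)} - 16\right) \left(-79 - -3\right) = \left(30 - 16\right) \left(-79 - -3\right) = 14 \left(-79 + 3\right) = 14 \left(-76\right) = -1064$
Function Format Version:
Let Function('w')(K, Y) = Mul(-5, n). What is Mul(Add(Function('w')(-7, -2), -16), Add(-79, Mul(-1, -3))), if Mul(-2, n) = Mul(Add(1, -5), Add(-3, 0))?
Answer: -1064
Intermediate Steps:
n = -6 (n = Mul(Rational(-1, 2), Mul(Add(1, -5), Add(-3, 0))) = Mul(Rational(-1, 2), Mul(-4, -3)) = Mul(Rational(-1, 2), 12) = -6)
Function('w')(K, Y) = 30 (Function('w')(K, Y) = Mul(-5, -6) = 30)
Mul(Add(Function('w')(-7, -2), -16), Add(-79, Mul(-1, -3))) = Mul(Add(30, -16), Add(-79, Mul(-1, -3))) = Mul(14, Add(-79, 3)) = Mul(14, -76) = -1064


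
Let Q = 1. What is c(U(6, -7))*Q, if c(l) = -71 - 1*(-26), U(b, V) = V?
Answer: -45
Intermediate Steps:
c(l) = -45 (c(l) = -71 + 26 = -45)
c(U(6, -7))*Q = -45*1 = -45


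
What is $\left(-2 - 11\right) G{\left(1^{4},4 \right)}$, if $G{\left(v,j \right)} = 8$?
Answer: $-104$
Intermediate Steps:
$\left(-2 - 11\right) G{\left(1^{4},4 \right)} = \left(-2 - 11\right) 8 = \left(-13\right) 8 = -104$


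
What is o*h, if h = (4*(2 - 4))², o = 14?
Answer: 896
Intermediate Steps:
h = 64 (h = (4*(-2))² = (-8)² = 64)
o*h = 14*64 = 896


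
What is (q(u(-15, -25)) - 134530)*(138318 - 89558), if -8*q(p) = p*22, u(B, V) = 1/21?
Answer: -137753472890/21 ≈ -6.5597e+9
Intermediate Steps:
u(B, V) = 1/21
q(p) = -11*p/4 (q(p) = -p*22/8 = -11*p/4)
(q(u(-15, -25)) - 134530)*(138318 - 89558) = (-11/4*1/21 - 134530)*(138318 - 89558) = (-11/84 - 134530)*48760 = -11300531/84*48760 = -137753472890/21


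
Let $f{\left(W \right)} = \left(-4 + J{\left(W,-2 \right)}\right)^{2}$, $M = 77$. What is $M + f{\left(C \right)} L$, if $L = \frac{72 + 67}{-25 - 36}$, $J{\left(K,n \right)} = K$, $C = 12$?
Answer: $- \frac{4199}{61} \approx -68.836$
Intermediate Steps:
$f{\left(W \right)} = \left(-4 + W\right)^{2}$
$L = - \frac{139}{61}$ ($L = \frac{139}{-61} = 139 \left(- \frac{1}{61}\right) = - \frac{139}{61} \approx -2.2787$)
$M + f{\left(C \right)} L = 77 + \left(-4 + 12\right)^{2} \left(- \frac{139}{61}\right) = 77 + 8^{2} \left(- \frac{139}{61}\right) = 77 + 64 \left(- \frac{139}{61}\right) = 77 - \frac{8896}{61} = - \frac{4199}{61}$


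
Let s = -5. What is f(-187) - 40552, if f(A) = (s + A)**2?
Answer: -3688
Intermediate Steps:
f(A) = (-5 + A)**2
f(-187) - 40552 = (-5 - 187)**2 - 40552 = (-192)**2 - 40552 = 36864 - 40552 = -3688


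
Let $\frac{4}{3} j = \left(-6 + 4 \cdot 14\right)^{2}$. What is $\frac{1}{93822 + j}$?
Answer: $\frac{1}{95697} \approx 1.045 \cdot 10^{-5}$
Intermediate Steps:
$j = 1875$ ($j = \frac{3 \left(-6 + 4 \cdot 14\right)^{2}}{4} = \frac{3 \left(-6 + 56\right)^{2}}{4} = \frac{3 \cdot 50^{2}}{4} = \frac{3}{4} \cdot 2500 = 1875$)
$\frac{1}{93822 + j} = \frac{1}{93822 + 1875} = \frac{1}{95697}$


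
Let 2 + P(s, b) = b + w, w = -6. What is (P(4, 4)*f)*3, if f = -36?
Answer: 432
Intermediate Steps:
P(s, b) = -8 + b (P(s, b) = -2 + (b - 6) = -2 + (-6 + b) = -8 + b)
(P(4, 4)*f)*3 = ((-8 + 4)*(-36))*3 = -4*(-36)*3 = 144*3 = 432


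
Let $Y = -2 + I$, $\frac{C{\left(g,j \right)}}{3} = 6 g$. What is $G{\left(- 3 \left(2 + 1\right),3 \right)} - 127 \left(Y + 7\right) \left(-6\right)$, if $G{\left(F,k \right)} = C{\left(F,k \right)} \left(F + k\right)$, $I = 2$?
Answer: $6306$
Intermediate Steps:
$C{\left(g,j \right)} = 18 g$ ($C{\left(g,j \right)} = 3 \cdot 6 g = 18 g$)
$Y = 0$ ($Y = -2 + 2 = 0$)
$G{\left(F,k \right)} = 18 F \left(F + k\right)$
$G{\left(- 3 \left(2 + 1\right),3 \right)} - 127 \left(Y + 7\right) \left(-6\right) = 18 \left(- 3 \left(2 + 1\right)\right) \left(- 3 \left(2 + 1\right) + 3\right) - 127 \left(0 + 7\right) \left(-6\right) = 18 \left(\left(-3\right) 3\right) \left(\left(-3\right) 3 + 3\right) - 127 \cdot 7 \left(-6\right) = 18 \left(-9\right) \left(-9 + 3\right) - -5334 = 18 \left(-9\right) \left(-6\right) + 5334 = 972 + 5334 = 6306$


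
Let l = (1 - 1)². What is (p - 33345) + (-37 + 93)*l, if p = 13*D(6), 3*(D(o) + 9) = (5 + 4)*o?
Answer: -33228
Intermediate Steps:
l = 0 (l = 0² = 0)
D(o) = -9 + 3*o (D(o) = -9 + ((5 + 4)*o)/3 = -9 + (9*o)/3 = -9 + 3*o)
p = 117 (p = 13*(-9 + 3*6) = 13*(-9 + 18) = 13*9 = 117)
(p - 33345) + (-37 + 93)*l = (117 - 33345) + (-37 + 93)*0 = -33228 + 56*0 = -33228 + 0 = -33228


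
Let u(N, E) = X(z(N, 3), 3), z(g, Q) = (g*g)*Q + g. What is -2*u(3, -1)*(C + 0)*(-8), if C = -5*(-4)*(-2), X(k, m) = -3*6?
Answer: 11520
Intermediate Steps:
z(g, Q) = g + Q*g² (z(g, Q) = g²*Q + g = Q*g² + g = g + Q*g²)
X(k, m) = -18
u(N, E) = -18
C = -40 (C = 20*(-2) = -40)
-2*u(3, -1)*(C + 0)*(-8) = -(-36)*(-40 + 0)*(-8) = -(-36)*(-40)*(-8) = -2*720*(-8) = -1440*(-8) = 11520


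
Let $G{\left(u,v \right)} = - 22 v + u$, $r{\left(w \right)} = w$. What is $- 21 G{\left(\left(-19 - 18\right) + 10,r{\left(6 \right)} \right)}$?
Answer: $3339$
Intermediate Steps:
$G{\left(u,v \right)} = u - 22 v$
$- 21 G{\left(\left(-19 - 18\right) + 10,r{\left(6 \right)} \right)} = - 21 \left(\left(\left(-19 - 18\right) + 10\right) - 132\right) = - 21 \left(\left(-37 + 10\right) - 132\right) = - 21 \left(-27 - 132\right) = \left(-21\right) \left(-159\right) = 3339$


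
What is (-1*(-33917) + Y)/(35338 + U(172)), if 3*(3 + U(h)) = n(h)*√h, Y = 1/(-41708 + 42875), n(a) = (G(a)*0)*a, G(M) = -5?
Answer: 7916228/8247189 ≈ 0.95987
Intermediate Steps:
n(a) = 0 (n(a) = (-5*0)*a = 0*a = 0)
Y = 1/1167 ≈ 0.00085690
U(h) = -3 (U(h) = -3 + (0*√h)/3 = -3 + (⅓)*0 = -3 + 0 = -3)
(-1*(-33917) + Y)/(35338 + U(172)) = (-1*(-33917) + 1/1167)/(35338 - 3) = (33917 + 1/1167)/35335 = (39581140/1167)*(1/35335) = 7916228/8247189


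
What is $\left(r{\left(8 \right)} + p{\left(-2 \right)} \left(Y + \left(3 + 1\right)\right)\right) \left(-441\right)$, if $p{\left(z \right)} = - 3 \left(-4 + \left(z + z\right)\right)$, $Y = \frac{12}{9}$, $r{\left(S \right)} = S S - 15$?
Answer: $-78057$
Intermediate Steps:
$r{\left(S \right)} = -15 + S^{2}$ ($r{\left(S \right)} = S^{2} - 15 = -15 + S^{2}$)
$Y = \frac{4}{3}$ ($Y = 12 \cdot \frac{1}{9} = \frac{4}{3} \approx 1.3333$)
$p{\left(z \right)} = 12 - 6 z$ ($p{\left(z \right)} = - 3 \left(-4 + 2 z\right) = 12 - 6 z$)
$\left(r{\left(8 \right)} + p{\left(-2 \right)} \left(Y + \left(3 + 1\right)\right)\right) \left(-441\right) = \left(\left(-15 + 8^{2}\right) + \left(12 - -12\right) \left(\frac{4}{3} + \left(3 + 1\right)\right)\right) \left(-441\right) = \left(\left(-15 + 64\right) + \left(12 + 12\right) \left(\frac{4}{3} + 4\right)\right) \left(-441\right) = \left(49 + 24 \cdot \frac{16}{3}\right) \left(-441\right) = \left(49 + 128\right) \left(-441\right) = 177 \left(-441\right) = -78057$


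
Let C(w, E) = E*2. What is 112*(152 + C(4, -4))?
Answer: 16128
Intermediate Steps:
C(w, E) = 2*E
112*(152 + C(4, -4)) = 112*(152 + 2*(-4)) = 112*(152 - 8) = 112*144 = 16128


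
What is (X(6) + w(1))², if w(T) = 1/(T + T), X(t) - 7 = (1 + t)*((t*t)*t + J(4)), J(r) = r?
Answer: 9579025/4 ≈ 2.3948e+6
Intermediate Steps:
X(t) = 7 + (1 + t)*(4 + t³) (X(t) = 7 + (1 + t)*((t*t)*t + 4) = 7 + (1 + t)*(t²*t + 4) = 7 + (1 + t)*(t³ + 4) = 7 + (1 + t)*(4 + t³))
w(T) = 1/(2*T)
(X(6) + w(1))² = ((11 + 6³ + 6⁴ + 4*6) + (½)/1)² = ((11 + 216 + 1296 + 24) + (½)*1)² = (1547 + ½)² = (3095/2)² = 9579025/4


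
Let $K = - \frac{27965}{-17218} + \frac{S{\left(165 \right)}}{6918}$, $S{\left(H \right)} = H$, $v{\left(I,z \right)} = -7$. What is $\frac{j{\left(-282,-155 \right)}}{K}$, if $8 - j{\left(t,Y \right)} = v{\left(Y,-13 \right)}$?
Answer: $\frac{29778531}{3271714} \approx 9.1018$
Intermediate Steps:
$j{\left(t,Y \right)} = 15$ ($j{\left(t,Y \right)} = 8 - -7 = 8 + 7 = 15$)
$K = \frac{16358570}{9926177}$ ($K = - \frac{27965}{-17218} + \frac{165}{6918} = \left(-27965\right) \left(- \frac{1}{17218}\right) + 165 \cdot \frac{1}{6918} = \frac{27965}{17218} + \frac{55}{2306} = \frac{16358570}{9926177} \approx 1.648$)
$\frac{j{\left(-282,-155 \right)}}{K} = \frac{15}{\frac{16358570}{9926177}} = 15 \cdot \frac{9926177}{16358570} = \frac{29778531}{3271714}$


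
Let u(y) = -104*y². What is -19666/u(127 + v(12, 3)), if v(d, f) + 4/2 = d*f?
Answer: 9833/1347892 ≈ 0.0072951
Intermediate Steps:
v(d, f) = -2 + d*f
-19666/u(127 + v(12, 3)) = -19666*(-1/(104*(127 + (-2 + 12*3))²)) = -19666*(-1/(104*(127 + (-2 + 36))²)) = -19666*(-1/(104*(127 + 34)²)) = -19666/((-104*161²)) = -19666/((-104*25921)) = -19666/(-2695784) = -19666*(-1/2695784) = 9833/1347892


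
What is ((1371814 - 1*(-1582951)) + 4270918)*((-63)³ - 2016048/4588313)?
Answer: -8289996601694921397/4588313 ≈ -1.8068e+12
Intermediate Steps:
((1371814 - 1*(-1582951)) + 4270918)*((-63)³ - 2016048/4588313) = ((1371814 + 1582951) + 4270918)*(-250047 - 2016048*1/4588313) = (2954765 + 4270918)*(-250047 - 2016048/4588313) = 7225683*(-1147295916759/4588313) = -8289996601694921397/4588313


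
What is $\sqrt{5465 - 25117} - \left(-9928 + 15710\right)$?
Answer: $-5782 + 34 i \sqrt{17} \approx -5782.0 + 140.19 i$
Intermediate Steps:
$\sqrt{5465 - 25117} - \left(-9928 + 15710\right) = \sqrt{-19652} - 5782 = 34 i \sqrt{17} - 5782 = -5782 + 34 i \sqrt{17}$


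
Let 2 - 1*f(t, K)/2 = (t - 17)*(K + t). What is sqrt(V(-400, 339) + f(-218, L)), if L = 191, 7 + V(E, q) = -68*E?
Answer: sqrt(14507) ≈ 120.45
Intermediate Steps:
V(E, q) = -7 - 68*E
f(t, K) = 4 - 2*(-17 + t)*(K + t) (f(t, K) = 4 - 2*(t - 17)*(K + t) = 4 - 2*(-17 + t)*(K + t))
sqrt(V(-400, 339) + f(-218, L)) = sqrt((-7 - 68*(-400)) + (4 - 2*(-218)**2 + 34*191 + 34*(-218) - 2*191*(-218))) = sqrt((-7 + 27200) + (4 - 2*47524 + 6494 - 7412 + 83276)) = sqrt(27193 + (4 - 95048 + 6494 - 7412 + 83276)) = sqrt(27193 - 12686) = sqrt(14507)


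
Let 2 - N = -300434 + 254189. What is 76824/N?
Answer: 76824/46247 ≈ 1.6612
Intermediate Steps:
N = 46247 (N = 2 - (-300434 + 254189) = 2 - 1*(-46245) = 2 + 46245 = 46247)
76824/N = 76824/46247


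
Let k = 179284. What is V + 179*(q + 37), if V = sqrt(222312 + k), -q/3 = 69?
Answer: -30430 + 2*sqrt(100399) ≈ -29796.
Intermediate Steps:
q = -207 (q = -3*69 = -207)
V = 2*sqrt(100399) (V = sqrt(222312 + 179284) = sqrt(401596) = 2*sqrt(100399) ≈ 633.72)
V + 179*(q + 37) = 2*sqrt(100399) + 179*(-207 + 37) = 2*sqrt(100399) + 179*(-170) = 2*sqrt(100399) - 30430 = -30430 + 2*sqrt(100399)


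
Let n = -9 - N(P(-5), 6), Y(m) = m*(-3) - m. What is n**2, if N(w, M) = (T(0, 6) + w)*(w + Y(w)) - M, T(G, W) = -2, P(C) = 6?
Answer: 4761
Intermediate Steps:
Y(m) = -4*m (Y(m) = -3*m - m = -4*m)
N(w, M) = -M - 3*w*(-2 + w) (N(w, M) = (-2 + w)*(w - 4*w) - M = (-2 + w)*(-3*w) - M = -3*w*(-2 + w) - M = -M - 3*w*(-2 + w))
n = 69 (n = -9 - (-1*6 - 3*6**2 + 6*6) = -9 - (-6 - 3*36 + 36) = -9 - (-6 - 108 + 36) = -9 - 1*(-78) = -9 + 78 = 69)
n**2 = 69**2 = 4761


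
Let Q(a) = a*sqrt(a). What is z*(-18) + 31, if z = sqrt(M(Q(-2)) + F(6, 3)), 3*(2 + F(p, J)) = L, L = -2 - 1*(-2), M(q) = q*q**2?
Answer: 31 - 18*sqrt(-2 + 16*I*sqrt(2)) ≈ -26.93 - 63.277*I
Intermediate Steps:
Q(a) = a**(3/2)
M(q) = q**3
L = 0 (L = -2 + 2 = 0)
F(p, J) = -2 (F(p, J) = -2 + (1/3)*0 = -2 + 0 = -2)
z = sqrt(-2 + 16*I*sqrt(2)) (z = sqrt(((-2)**(3/2))**3 - 2) = sqrt((-2*I*sqrt(2))**3 - 2) = sqrt(16*I*sqrt(2) - 2) = sqrt(-2 + 16*I*sqrt(2)) ≈ 3.2184 + 3.5154*I)
z*(-18) + 31 = sqrt(-2 + 16*I*sqrt(2))*(-18) + 31 = -18*sqrt(-2 + 16*I*sqrt(2)) + 31 = 31 - 18*sqrt(-2 + 16*I*sqrt(2))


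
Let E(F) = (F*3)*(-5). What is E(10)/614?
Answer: -75/307 ≈ -0.24430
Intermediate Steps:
E(F) = -15*F (E(F) = (3*F)*(-5) = -15*F)
E(10)/614 = -15*10/614 = -150*1/614 = -75/307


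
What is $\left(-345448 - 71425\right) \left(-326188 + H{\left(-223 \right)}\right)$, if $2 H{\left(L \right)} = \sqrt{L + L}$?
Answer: $135978970124 - \frac{416873 i \sqrt{446}}{2} \approx 1.3598 \cdot 10^{11} - 4.4019 \cdot 10^{6} i$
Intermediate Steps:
$H{\left(L \right)} = \frac{\sqrt{2} \sqrt{L}}{2}$ ($H{\left(L \right)} = \frac{\sqrt{L + L}}{2} = \frac{\sqrt{2 L}}{2} = \frac{\sqrt{2} \sqrt{L}}{2}$)
$\left(-345448 - 71425\right) \left(-326188 + H{\left(-223 \right)}\right) = \left(-345448 - 71425\right) \left(-326188 + \frac{\sqrt{2} \sqrt{-223}}{2}\right) = - 416873 \left(-326188 + \frac{\sqrt{2} i \sqrt{223}}{2}\right) = - 416873 \left(-326188 + \frac{i \sqrt{446}}{2}\right) = 135978970124 - \frac{416873 i \sqrt{446}}{2}$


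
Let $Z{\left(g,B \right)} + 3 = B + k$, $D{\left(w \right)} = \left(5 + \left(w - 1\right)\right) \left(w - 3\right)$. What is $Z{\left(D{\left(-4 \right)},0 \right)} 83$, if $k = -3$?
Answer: $-498$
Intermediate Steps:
$D{\left(w \right)} = \left(-3 + w\right) \left(4 + w\right)$ ($D{\left(w \right)} = \left(5 + \left(-1 + w\right)\right) \left(-3 + w\right) = \left(4 + w\right) \left(-3 + w\right) = \left(-3 + w\right) \left(4 + w\right)$)
$Z{\left(g,B \right)} = -6 + B$ ($Z{\left(g,B \right)} = -3 + \left(B - 3\right) = -3 + \left(-3 + B\right) = -6 + B$)
$Z{\left(D{\left(-4 \right)},0 \right)} 83 = \left(-6 + 0\right) 83 = \left(-6\right) 83 = -498$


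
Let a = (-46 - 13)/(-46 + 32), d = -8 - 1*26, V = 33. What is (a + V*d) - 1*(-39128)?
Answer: 532143/14 ≈ 38010.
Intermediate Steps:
d = -34 (d = -8 - 26 = -34)
a = 59/14 (a = -59/(-14) = -59*(-1/14) = 59/14 ≈ 4.2143)
(a + V*d) - 1*(-39128) = (59/14 + 33*(-34)) - 1*(-39128) = (59/14 - 1122) + 39128 = -15649/14 + 39128 = 532143/14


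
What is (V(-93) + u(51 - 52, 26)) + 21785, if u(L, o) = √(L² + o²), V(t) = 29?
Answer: 21814 + √677 ≈ 21840.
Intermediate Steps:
(V(-93) + u(51 - 52, 26)) + 21785 = (29 + √((51 - 52)² + 26²)) + 21785 = (29 + √((-1)² + 676)) + 21785 = (29 + √(1 + 676)) + 21785 = (29 + √677) + 21785 = 21814 + √677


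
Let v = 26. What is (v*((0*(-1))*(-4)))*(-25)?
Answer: 0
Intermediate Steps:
(v*((0*(-1))*(-4)))*(-25) = (26*((0*(-1))*(-4)))*(-25) = (26*(0*(-4)))*(-25) = (26*0)*(-25) = 0*(-25) = 0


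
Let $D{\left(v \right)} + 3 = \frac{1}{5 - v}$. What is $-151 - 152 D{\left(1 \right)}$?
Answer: $267$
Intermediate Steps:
$D{\left(v \right)} = -3 + \frac{1}{5 - v}$
$-151 - 152 D{\left(1 \right)} = -151 - 152 \frac{14 - 3}{-5 + 1} = -151 - 152 \frac{14 - 3}{-4} = -151 - 152 \left(\left(- \frac{1}{4}\right) 11\right) = -151 - -418 = -151 + 418 = 267$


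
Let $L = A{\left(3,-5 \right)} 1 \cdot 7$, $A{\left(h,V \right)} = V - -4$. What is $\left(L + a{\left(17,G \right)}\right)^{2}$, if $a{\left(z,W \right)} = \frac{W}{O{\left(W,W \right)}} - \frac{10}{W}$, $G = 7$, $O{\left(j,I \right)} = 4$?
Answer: $\frac{34969}{784} \approx 44.603$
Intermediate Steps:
$A{\left(h,V \right)} = 4 + V$ ($A{\left(h,V \right)} = V + \left(-1 + 5\right) = V + 4 = 4 + V$)
$a{\left(z,W \right)} = - \frac{10}{W} + \frac{W}{4}$ ($a{\left(z,W \right)} = \frac{W}{4} - \frac{10}{W} = - \frac{10}{W} + \frac{W}{4}$)
$L = -7$ ($L = \left(4 - 5\right) 1 \cdot 7 = \left(-1\right) 1 \cdot 7 = \left(-1\right) 7 = -7$)
$\left(L + a{\left(17,G \right)}\right)^{2} = \left(-7 + \left(- \frac{10}{7} + \frac{1}{4} \cdot 7\right)\right)^{2} = \left(-7 + \left(\left(-10\right) \frac{1}{7} + \frac{7}{4}\right)\right)^{2} = \left(-7 + \left(- \frac{10}{7} + \frac{7}{4}\right)\right)^{2} = \left(-7 + \frac{9}{28}\right)^{2} = \left(- \frac{187}{28}\right)^{2} = \frac{34969}{784}$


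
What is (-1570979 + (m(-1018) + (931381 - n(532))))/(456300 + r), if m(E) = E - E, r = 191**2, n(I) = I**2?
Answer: -922622/492781 ≈ -1.8723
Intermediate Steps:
r = 36481
m(E) = 0
(-1570979 + (m(-1018) + (931381 - n(532))))/(456300 + r) = (-1570979 + (0 + (931381 - 1*532**2)))/(456300 + 36481) = (-1570979 + (0 + (931381 - 1*283024)))/492781 = (-1570979 + (0 + (931381 - 283024)))*(1/492781) = (-1570979 + (0 + 648357))*(1/492781) = (-1570979 + 648357)*(1/492781) = -922622*1/492781 = -922622/492781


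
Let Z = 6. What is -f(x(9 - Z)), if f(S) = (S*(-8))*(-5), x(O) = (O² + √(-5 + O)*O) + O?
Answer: -480 - 120*I*√2 ≈ -480.0 - 169.71*I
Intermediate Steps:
x(O) = O + O² + O*√(-5 + O) (x(O) = (O² + O*√(-5 + O)) + O = O + O² + O*√(-5 + O))
f(S) = 40*S (f(S) = -8*S*(-5) = 40*S)
-f(x(9 - Z)) = -40*(9 - 1*6)*(1 + (9 - 1*6) + √(-5 + (9 - 1*6))) = -40*(9 - 6)*(1 + (9 - 6) + √(-5 + (9 - 6))) = -40*3*(1 + 3 + √(-5 + 3)) = -40*3*(1 + 3 + √(-2)) = -40*3*(1 + 3 + I*√2) = -40*3*(4 + I*√2) = -40*(12 + 3*I*√2) = -(480 + 120*I*√2) = -480 - 120*I*√2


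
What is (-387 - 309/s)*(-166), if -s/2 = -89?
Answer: 5743185/89 ≈ 64530.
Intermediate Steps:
s = 178 (s = -2*(-89) = 178)
(-387 - 309/s)*(-166) = (-387 - 309/178)*(-166) = -69195/178*(-166) = 5743185/89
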